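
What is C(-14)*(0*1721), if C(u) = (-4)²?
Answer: 0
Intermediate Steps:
C(u) = 16
C(-14)*(0*1721) = 16*(0*1721) = 16*0 = 0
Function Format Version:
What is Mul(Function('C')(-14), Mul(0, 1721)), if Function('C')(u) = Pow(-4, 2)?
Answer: 0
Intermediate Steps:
Function('C')(u) = 16
Mul(Function('C')(-14), Mul(0, 1721)) = Mul(16, Mul(0, 1721)) = Mul(16, 0) = 0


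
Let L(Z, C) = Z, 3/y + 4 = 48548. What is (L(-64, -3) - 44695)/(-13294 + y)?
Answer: 167136992/49641841 ≈ 3.3669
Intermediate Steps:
y = 3/48544 (y = 3/(-4 + 48548) = 3/48544 ≈ 6.1800e-5)
(L(-64, -3) - 44695)/(-13294 + y) = (-64 - 44695)/(-13294 + 3/48544) = -44759/(-645343933/48544) = -44759*(-48544/645343933) = 167136992/49641841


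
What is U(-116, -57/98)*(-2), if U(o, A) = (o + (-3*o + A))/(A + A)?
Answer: 22679/57 ≈ 397.88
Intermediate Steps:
U(o, A) = (A - 2*o)/(2*A) (U(o, A) = (o + (A - 3*o))/((2*A)) = (A - 2*o)*(1/(2*A)) = (A - 2*o)/(2*A))
U(-116, -57/98)*(-2) = (((-57/98)/2 - 1*(-116))/((-57/98)))*(-2) = (((-57*1/98)/2 + 116)/((-57*1/98)))*(-2) = (((½)*(-57/98) + 116)/(-57/98))*(-2) = -98*(-57/196 + 116)/57*(-2) = -98/57*22679/196*(-2) = -22679/114*(-2) = 22679/57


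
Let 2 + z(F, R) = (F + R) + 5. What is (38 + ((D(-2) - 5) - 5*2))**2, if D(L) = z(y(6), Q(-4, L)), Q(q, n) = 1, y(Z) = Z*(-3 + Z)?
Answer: 2025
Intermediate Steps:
z(F, R) = 3 + F + R (z(F, R) = -2 + ((F + R) + 5) = -2 + (5 + F + R) = 3 + F + R)
D(L) = 22 (D(L) = 3 + 6*(-3 + 6) + 1 = 3 + 6*3 + 1 = 3 + 18 + 1 = 22)
(38 + ((D(-2) - 5) - 5*2))**2 = (38 + ((22 - 5) - 5*2))**2 = (38 + (17 - 10))**2 = (38 + 7)**2 = 45**2 = 2025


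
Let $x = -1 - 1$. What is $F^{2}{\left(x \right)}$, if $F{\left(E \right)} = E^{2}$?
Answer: $16$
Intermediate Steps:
$x = -2$ ($x = -1 - 1 = -2$)
$F^{2}{\left(x \right)} = \left(\left(-2\right)^{2}\right)^{2} = 4^{2} = 16$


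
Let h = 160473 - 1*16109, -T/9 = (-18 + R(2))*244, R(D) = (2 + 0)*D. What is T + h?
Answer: 175108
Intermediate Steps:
R(D) = 2*D
T = 30744 (T = -9*(-18 + 2*2)*244 = -9*(-18 + 4)*244 = -(-126)*244 = -9*(-3416) = 30744)
h = 144364 (h = 160473 - 16109 = 144364)
T + h = 30744 + 144364 = 175108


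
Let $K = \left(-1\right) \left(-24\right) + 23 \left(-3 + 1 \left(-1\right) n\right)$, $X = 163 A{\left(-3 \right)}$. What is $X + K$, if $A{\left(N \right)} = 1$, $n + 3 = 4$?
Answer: $95$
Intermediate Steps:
$n = 1$ ($n = -3 + 4 = 1$)
$X = 163$ ($X = 163 \cdot 1 = 163$)
$K = -68$ ($K = \left(-1\right) \left(-24\right) + 23 \left(-3 + 1 \left(-1\right) 1\right) = 24 + 23 \left(-3 - 1\right) = 24 + 23 \left(-4\right) = 24 - 92 = -68$)
$X + K = 163 - 68 = 95$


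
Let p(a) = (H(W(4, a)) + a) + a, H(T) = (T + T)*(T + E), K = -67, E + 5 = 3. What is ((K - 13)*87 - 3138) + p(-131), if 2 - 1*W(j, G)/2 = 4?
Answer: -10312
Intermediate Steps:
E = -2 (E = -5 + 3 = -2)
W(j, G) = -4 (W(j, G) = 4 - 2*4 = 4 - 8 = -4)
H(T) = 2*T*(-2 + T) (H(T) = (T + T)*(T - 2) = (2*T)*(-2 + T) = 2*T*(-2 + T))
p(a) = 48 + 2*a (p(a) = (2*(-4)*(-2 - 4) + a) + a = (2*(-4)*(-6) + a) + a = (48 + a) + a = 48 + 2*a)
((K - 13)*87 - 3138) + p(-131) = ((-67 - 13)*87 - 3138) + (48 + 2*(-131)) = (-80*87 - 3138) + (48 - 262) = (-6960 - 3138) - 214 = -10098 - 214 = -10312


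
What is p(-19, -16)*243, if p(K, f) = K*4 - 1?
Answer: -18711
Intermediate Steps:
p(K, f) = -1 + 4*K (p(K, f) = 4*K - 1 = -1 + 4*K)
p(-19, -16)*243 = (-1 + 4*(-19))*243 = (-1 - 76)*243 = -77*243 = -18711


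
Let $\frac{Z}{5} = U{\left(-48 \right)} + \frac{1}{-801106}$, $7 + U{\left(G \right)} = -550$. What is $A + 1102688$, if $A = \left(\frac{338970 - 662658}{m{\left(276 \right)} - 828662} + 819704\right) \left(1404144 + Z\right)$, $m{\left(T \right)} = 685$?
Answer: $\frac{380965236052582773418480}{331648671281} \approx 1.1487 \cdot 10^{12}$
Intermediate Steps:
$U{\left(G \right)} = -557$ ($U{\left(G \right)} = -7 - 550 = -557$)
$Z = - \frac{2231080215}{801106}$ ($Z = 5 \left(-557 + \frac{1}{-801106}\right) = 5 \left(-557 - \frac{1}{801106}\right) = 5 \left(- \frac{446216043}{801106}\right) = - \frac{2231080215}{801106} \approx -2785.0$)
$A = \frac{380964870347572735915152}{331648671281}$ ($A = \left(\frac{338970 - 662658}{685 - 828662} + 819704\right) \left(1404144 - \frac{2231080215}{801106}\right) = \left(- \frac{323688}{-827977} + 819704\right) \frac{1122637103049}{801106} = \left(\left(-323688\right) \left(- \frac{1}{827977}\right) + 819704\right) \frac{1122637103049}{801106} = \left(\frac{323688}{827977} + 819704\right) \frac{1122637103049}{801106} = \frac{678696382496}{827977} \cdot \frac{1122637103049}{801106} = \frac{380964870347572735915152}{331648671281} \approx 1.1487 \cdot 10^{12}$)
$A + 1102688 = \frac{380964870347572735915152}{331648671281} + 1102688 = \frac{380965236052582773418480}{331648671281}$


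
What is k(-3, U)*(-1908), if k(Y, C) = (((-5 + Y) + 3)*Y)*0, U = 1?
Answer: 0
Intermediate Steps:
k(Y, C) = 0 (k(Y, C) = ((-2 + Y)*Y)*0 = (Y*(-2 + Y))*0 = 0)
k(-3, U)*(-1908) = 0*(-1908) = 0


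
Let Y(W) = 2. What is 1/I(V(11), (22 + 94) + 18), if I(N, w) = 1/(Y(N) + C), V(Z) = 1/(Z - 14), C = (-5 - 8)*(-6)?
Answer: 80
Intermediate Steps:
C = 78 (C = -13*(-6) = 78)
V(Z) = 1/(-14 + Z)
I(N, w) = 1/80 (I(N, w) = 1/(2 + 78) = 1/80)
1/I(V(11), (22 + 94) + 18) = 1/(1/80) = 80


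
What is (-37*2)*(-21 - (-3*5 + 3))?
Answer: 666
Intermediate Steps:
(-37*2)*(-21 - (-3*5 + 3)) = -74*(-21 - (-15 + 3)) = -74*(-21 - 1*(-12)) = -74*(-21 + 12) = -74*(-9) = 666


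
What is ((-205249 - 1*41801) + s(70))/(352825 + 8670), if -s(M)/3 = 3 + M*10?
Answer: -249159/361495 ≈ -0.68925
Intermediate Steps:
s(M) = -9 - 30*M (s(M) = -3*(3 + M*10) = -3*(3 + 10*M) = -9 - 30*M)
((-205249 - 1*41801) + s(70))/(352825 + 8670) = ((-205249 - 1*41801) + (-9 - 30*70))/(352825 + 8670) = ((-205249 - 41801) + (-9 - 2100))/361495 = (-247050 - 2109)*(1/361495) = -249159*1/361495 = -249159/361495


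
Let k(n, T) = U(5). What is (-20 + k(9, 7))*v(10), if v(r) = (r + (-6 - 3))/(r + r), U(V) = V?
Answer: -3/4 ≈ -0.75000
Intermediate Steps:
k(n, T) = 5
v(r) = (-9 + r)/(2*r) (v(r) = (r - 9)/((2*r)) = (-9 + r)*(1/(2*r)) = (-9 + r)/(2*r))
(-20 + k(9, 7))*v(10) = (-20 + 5)*((1/2)*(-9 + 10)/10) = -15/(2*10) = -15*1/20 = -3/4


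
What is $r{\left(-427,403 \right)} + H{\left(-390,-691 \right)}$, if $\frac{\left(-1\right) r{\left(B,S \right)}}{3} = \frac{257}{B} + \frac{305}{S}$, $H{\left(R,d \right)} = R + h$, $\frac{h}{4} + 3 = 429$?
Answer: $\frac{226034442}{172081} \approx 1313.5$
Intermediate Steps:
$h = 1704$ ($h = -12 + 4 \cdot 429 = -12 + 1716 = 1704$)
$H{\left(R,d \right)} = 1704 + R$ ($H{\left(R,d \right)} = R + 1704 = 1704 + R$)
$r{\left(B,S \right)} = - \frac{915}{S} - \frac{771}{B}$ ($r{\left(B,S \right)} = - 3 \left(\frac{257}{B} + \frac{305}{S}\right) = - \frac{915}{S} - \frac{771}{B}$)
$r{\left(-427,403 \right)} + H{\left(-390,-691 \right)} = \left(- \frac{915}{403} - \frac{771}{-427}\right) + \left(1704 - 390\right) = \left(\left(-915\right) \frac{1}{403} - - \frac{771}{427}\right) + 1314 = \left(- \frac{915}{403} + \frac{771}{427}\right) + 1314 = - \frac{79992}{172081} + 1314 = \frac{226034442}{172081}$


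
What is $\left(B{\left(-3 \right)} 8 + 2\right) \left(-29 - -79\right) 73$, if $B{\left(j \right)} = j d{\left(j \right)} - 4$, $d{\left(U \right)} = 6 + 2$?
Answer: $-810300$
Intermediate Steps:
$d{\left(U \right)} = 8$
$B{\left(j \right)} = -4 + 8 j$ ($B{\left(j \right)} = j 8 - 4 = 8 j - 4 = -4 + 8 j$)
$\left(B{\left(-3 \right)} 8 + 2\right) \left(-29 - -79\right) 73 = \left(\left(-4 + 8 \left(-3\right)\right) 8 + 2\right) \left(-29 - -79\right) 73 = \left(\left(-4 - 24\right) 8 + 2\right) \left(-29 + 79\right) 73 = \left(\left(-28\right) 8 + 2\right) 50 \cdot 73 = \left(-224 + 2\right) 50 \cdot 73 = \left(-222\right) 50 \cdot 73 = \left(-11100\right) 73 = -810300$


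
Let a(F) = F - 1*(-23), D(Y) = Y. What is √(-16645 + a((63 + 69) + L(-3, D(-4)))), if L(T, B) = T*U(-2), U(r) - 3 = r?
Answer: I*√16493 ≈ 128.43*I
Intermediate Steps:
U(r) = 3 + r
L(T, B) = T (L(T, B) = T*(3 - 2) = T*1 = T)
a(F) = 23 + F (a(F) = F + 23 = 23 + F)
√(-16645 + a((63 + 69) + L(-3, D(-4)))) = √(-16645 + (23 + ((63 + 69) - 3))) = √(-16645 + (23 + (132 - 3))) = √(-16645 + (23 + 129)) = √(-16645 + 152) = √(-16493) = I*√16493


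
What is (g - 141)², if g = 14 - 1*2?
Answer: 16641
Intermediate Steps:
g = 12 (g = 14 - 2 = 12)
(g - 141)² = (12 - 141)² = (-129)² = 16641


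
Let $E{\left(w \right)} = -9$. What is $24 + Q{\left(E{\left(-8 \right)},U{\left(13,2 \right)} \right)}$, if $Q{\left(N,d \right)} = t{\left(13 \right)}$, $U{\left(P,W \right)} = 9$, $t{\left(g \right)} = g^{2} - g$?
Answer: $180$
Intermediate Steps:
$Q{\left(N,d \right)} = 156$ ($Q{\left(N,d \right)} = 13 \left(-1 + 13\right) = 13 \cdot 12 = 156$)
$24 + Q{\left(E{\left(-8 \right)},U{\left(13,2 \right)} \right)} = 24 + 156 = 180$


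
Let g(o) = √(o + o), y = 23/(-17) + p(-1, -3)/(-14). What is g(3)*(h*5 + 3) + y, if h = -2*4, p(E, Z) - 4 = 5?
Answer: -475/238 - 37*√6 ≈ -92.627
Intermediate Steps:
p(E, Z) = 9 (p(E, Z) = 4 + 5 = 9)
y = -475/238 (y = 23/(-17) + 9/(-14) = 23*(-1/17) + 9*(-1/14) = -23/17 - 9/14 = -475/238 ≈ -1.9958)
g(o) = √2*√o (g(o) = √(2*o) = √2*√o)
h = -8
g(3)*(h*5 + 3) + y = (√2*√3)*(-8*5 + 3) - 475/238 = √6*(-40 + 3) - 475/238 = √6*(-37) - 475/238 = -37*√6 - 475/238 = -475/238 - 37*√6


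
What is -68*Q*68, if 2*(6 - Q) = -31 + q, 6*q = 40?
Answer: -252008/3 ≈ -84003.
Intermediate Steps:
q = 20/3 (q = (⅙)*40 = 20/3 ≈ 6.6667)
Q = 109/6 (Q = 6 - (-31 + 20/3)/2 = 6 - ½*(-73/3) = 6 + 73/6 = 109/6 ≈ 18.167)
-68*Q*68 = -68*109/6*68 = -3706/3*68 = -252008/3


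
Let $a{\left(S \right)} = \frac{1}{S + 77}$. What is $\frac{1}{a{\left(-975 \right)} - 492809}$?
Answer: $- \frac{898}{442542483} \approx -2.0292 \cdot 10^{-6}$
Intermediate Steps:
$a{\left(S \right)} = \frac{1}{77 + S}$
$\frac{1}{a{\left(-975 \right)} - 492809} = \frac{1}{\frac{1}{77 - 975} - 492809} = \frac{1}{\frac{1}{-898} - 492809} = \frac{1}{- \frac{1}{898} - 492809} = \frac{1}{- \frac{442542483}{898}} = - \frac{898}{442542483}$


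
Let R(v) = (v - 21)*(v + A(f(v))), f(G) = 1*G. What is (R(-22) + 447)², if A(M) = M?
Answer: 5470921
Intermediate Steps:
f(G) = G
R(v) = 2*v*(-21 + v) (R(v) = (v - 21)*(v + v) = (-21 + v)*(2*v) = 2*v*(-21 + v))
(R(-22) + 447)² = (2*(-22)*(-21 - 22) + 447)² = (2*(-22)*(-43) + 447)² = (1892 + 447)² = 2339² = 5470921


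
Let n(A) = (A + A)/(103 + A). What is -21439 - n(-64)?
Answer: -835993/39 ≈ -21436.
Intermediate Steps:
n(A) = 2*A/(103 + A) (n(A) = (2*A)/(103 + A) = 2*A/(103 + A))
-21439 - n(-64) = -21439 - 2*(-64)/(103 - 64) = -21439 - 2*(-64)/39 = -21439 - 1*(-128/39) = -21439 + 128/39 = -835993/39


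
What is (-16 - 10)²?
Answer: 676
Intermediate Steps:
(-16 - 10)² = (-26)² = 676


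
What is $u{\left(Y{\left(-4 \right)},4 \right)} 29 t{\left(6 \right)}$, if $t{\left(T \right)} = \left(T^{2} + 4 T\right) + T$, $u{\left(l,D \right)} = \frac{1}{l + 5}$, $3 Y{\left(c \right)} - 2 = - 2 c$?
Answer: $\frac{5742}{25} \approx 229.68$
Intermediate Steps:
$Y{\left(c \right)} = \frac{2}{3} - \frac{2 c}{3}$ ($Y{\left(c \right)} = \frac{2}{3} + \frac{\left(-2\right) c}{3} = \frac{2}{3} - \frac{2 c}{3}$)
$u{\left(l,D \right)} = \frac{1}{5 + l}$
$t{\left(T \right)} = T^{2} + 5 T$
$u{\left(Y{\left(-4 \right)},4 \right)} 29 t{\left(6 \right)} = \frac{1}{5 + \left(\frac{2}{3} - - \frac{8}{3}\right)} 29 \cdot 6 \left(5 + 6\right) = \frac{1}{5 + \left(\frac{2}{3} + \frac{8}{3}\right)} 29 \cdot 6 \cdot 11 = \frac{1}{5 + \frac{10}{3}} \cdot 29 \cdot 66 = \frac{1}{\frac{25}{3}} \cdot 29 \cdot 66 = \frac{3}{25} \cdot 29 \cdot 66 = \frac{87}{25} \cdot 66 = \frac{5742}{25}$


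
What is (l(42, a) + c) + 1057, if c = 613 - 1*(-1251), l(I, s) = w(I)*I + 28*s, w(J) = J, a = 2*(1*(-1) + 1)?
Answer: 4685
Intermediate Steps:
a = 0 (a = 2*(-1 + 1) = 2*0 = 0)
l(I, s) = I² + 28*s (l(I, s) = I*I + 28*s = I² + 28*s)
c = 1864 (c = 613 + 1251 = 1864)
(l(42, a) + c) + 1057 = ((42² + 28*0) + 1864) + 1057 = ((1764 + 0) + 1864) + 1057 = (1764 + 1864) + 1057 = 3628 + 1057 = 4685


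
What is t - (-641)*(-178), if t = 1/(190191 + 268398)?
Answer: -52324087721/458589 ≈ -1.1410e+5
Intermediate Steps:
t = 1/458589 ≈ 2.1806e-6
t - (-641)*(-178) = 1/458589 - (-641)*(-178) = 1/458589 - 1*114098 = 1/458589 - 114098 = -52324087721/458589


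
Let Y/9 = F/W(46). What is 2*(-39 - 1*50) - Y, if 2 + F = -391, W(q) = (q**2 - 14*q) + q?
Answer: -88889/506 ≈ -175.67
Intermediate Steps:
W(q) = q**2 - 13*q
F = -393 (F = -2 - 391 = -393)
Y = -1179/506 (Y = 9*(-393*1/(46*(-13 + 46))) = 9*(-393/(46*33)) = 9*(-393/1518) = 9*(-393*1/1518) = 9*(-131/506) = -1179/506 ≈ -2.3300)
2*(-39 - 1*50) - Y = 2*(-39 - 1*50) - 1*(-1179/506) = 2*(-39 - 50) + 1179/506 = 2*(-89) + 1179/506 = -178 + 1179/506 = -88889/506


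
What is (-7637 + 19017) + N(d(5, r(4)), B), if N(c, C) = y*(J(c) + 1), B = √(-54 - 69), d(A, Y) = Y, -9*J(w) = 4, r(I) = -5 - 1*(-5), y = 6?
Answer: 34150/3 ≈ 11383.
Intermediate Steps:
r(I) = 0 (r(I) = -5 + 5 = 0)
J(w) = -4/9 (J(w) = -⅑*4 = -4/9)
B = I*√123 (B = √(-123) = I*√123 ≈ 11.091*I)
N(c, C) = 10/3 (N(c, C) = 6*(-4/9 + 1) = 6*(5/9) = 10/3)
(-7637 + 19017) + N(d(5, r(4)), B) = (-7637 + 19017) + 10/3 = 11380 + 10/3 = 34150/3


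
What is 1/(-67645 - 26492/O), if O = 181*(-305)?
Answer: -55205/3734315733 ≈ -1.4783e-5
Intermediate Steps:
O = -55205
1/(-67645 - 26492/O) = 1/(-67645 - 26492/(-55205)) = 1/(-67645 - 26492*(-1/55205)) = 1/(-67645 + 26492/55205) = 1/(-3734315733/55205) = -55205/3734315733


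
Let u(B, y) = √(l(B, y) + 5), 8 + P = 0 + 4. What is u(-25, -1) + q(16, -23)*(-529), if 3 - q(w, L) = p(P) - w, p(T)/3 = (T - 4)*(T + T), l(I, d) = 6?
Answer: 91517 + √11 ≈ 91520.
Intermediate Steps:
P = -4 (P = -8 + (0 + 4) = -8 + 4 = -4)
p(T) = 6*T*(-4 + T) (p(T) = 3*((T - 4)*(T + T)) = 3*((-4 + T)*(2*T)) = 3*(2*T*(-4 + T)) = 6*T*(-4 + T))
q(w, L) = -189 + w (q(w, L) = 3 - (6*(-4)*(-4 - 4) - w) = 3 - (6*(-4)*(-8) - w) = 3 - (192 - w) = 3 + (-192 + w) = -189 + w)
u(B, y) = √11 (u(B, y) = √(6 + 5) = √11)
u(-25, -1) + q(16, -23)*(-529) = √11 + (-189 + 16)*(-529) = √11 - 173*(-529) = √11 + 91517 = 91517 + √11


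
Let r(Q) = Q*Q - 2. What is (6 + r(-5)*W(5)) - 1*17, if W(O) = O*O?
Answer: 564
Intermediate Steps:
W(O) = O**2
r(Q) = -2 + Q**2 (r(Q) = Q**2 - 2 = -2 + Q**2)
(6 + r(-5)*W(5)) - 1*17 = (6 + (-2 + (-5)**2)*5**2) - 1*17 = (6 + (-2 + 25)*25) - 17 = (6 + 23*25) - 17 = (6 + 575) - 17 = 581 - 17 = 564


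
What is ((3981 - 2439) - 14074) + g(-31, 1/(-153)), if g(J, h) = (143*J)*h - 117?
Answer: -1930864/153 ≈ -12620.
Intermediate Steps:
g(J, h) = -117 + 143*J*h (g(J, h) = 143*J*h - 117 = -117 + 143*J*h)
((3981 - 2439) - 14074) + g(-31, 1/(-153)) = ((3981 - 2439) - 14074) + (-117 + 143*(-31)/(-153)) = (1542 - 14074) + (-117 + 143*(-31)*(-1/153)) = -12532 + (-117 + 4433/153) = -12532 - 13468/153 = -1930864/153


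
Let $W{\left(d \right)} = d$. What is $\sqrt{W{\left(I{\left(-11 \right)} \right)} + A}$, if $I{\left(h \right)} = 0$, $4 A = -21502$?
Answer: $\frac{i \sqrt{21502}}{2} \approx 73.318 i$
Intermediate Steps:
$A = - \frac{10751}{2}$ ($A = \frac{1}{4} \left(-21502\right) = - \frac{10751}{2} \approx -5375.5$)
$\sqrt{W{\left(I{\left(-11 \right)} \right)} + A} = \sqrt{0 - \frac{10751}{2}} = \sqrt{- \frac{10751}{2}} = \frac{i \sqrt{21502}}{2}$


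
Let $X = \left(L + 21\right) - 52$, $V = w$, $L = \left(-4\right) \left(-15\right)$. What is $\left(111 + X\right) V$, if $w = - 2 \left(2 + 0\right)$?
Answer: $-560$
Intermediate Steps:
$w = -4$ ($w = \left(-2\right) 2 = -4$)
$L = 60$
$V = -4$
$X = 29$ ($X = \left(60 + 21\right) - 52 = 81 - 52 = 29$)
$\left(111 + X\right) V = \left(111 + 29\right) \left(-4\right) = 140 \left(-4\right) = -560$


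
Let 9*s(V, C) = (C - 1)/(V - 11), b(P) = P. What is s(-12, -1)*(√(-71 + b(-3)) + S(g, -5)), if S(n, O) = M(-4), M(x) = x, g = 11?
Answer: -8/207 + 2*I*√74/207 ≈ -0.038647 + 0.083114*I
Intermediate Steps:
s(V, C) = (-1 + C)/(9*(-11 + V)) (s(V, C) = ((C - 1)/(V - 11))/9 = ((-1 + C)/(-11 + V))/9 = (-1 + C)/(9*(-11 + V)))
S(n, O) = -4
s(-12, -1)*(√(-71 + b(-3)) + S(g, -5)) = ((-1 - 1)/(9*(-11 - 12)))*(√(-71 - 3) - 4) = ((⅑)*(-2)/(-23))*(√(-74) - 4) = ((⅑)*(-1/23)*(-2))*(I*√74 - 4) = 2*(-4 + I*√74)/207 = -8/207 + 2*I*√74/207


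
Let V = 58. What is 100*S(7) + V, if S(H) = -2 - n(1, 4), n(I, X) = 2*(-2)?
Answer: 258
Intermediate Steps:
n(I, X) = -4
S(H) = 2 (S(H) = -2 - 1*(-4) = -2 + 4 = 2)
100*S(7) + V = 100*2 + 58 = 200 + 58 = 258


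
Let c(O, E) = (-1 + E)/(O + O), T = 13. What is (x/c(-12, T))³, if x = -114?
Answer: 11852352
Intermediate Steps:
c(O, E) = (-1 + E)/(2*O) (c(O, E) = (-1 + E)/((2*O)) = (-1 + E)*(1/(2*O)) = (-1 + E)/(2*O))
(x/c(-12, T))³ = (-114*(-24/(-1 + 13)))³ = (-114/((½)*(-1/12)*12))³ = (-114/(-½))³ = (-114*(-2))³ = 228³ = 11852352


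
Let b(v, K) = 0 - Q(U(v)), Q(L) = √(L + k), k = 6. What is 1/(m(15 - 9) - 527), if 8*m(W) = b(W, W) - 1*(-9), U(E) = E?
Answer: -33656/17698837 + 16*√3/17698837 ≈ -0.0019000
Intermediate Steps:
Q(L) = √(6 + L) (Q(L) = √(L + 6) = √(6 + L))
b(v, K) = -√(6 + v) (b(v, K) = 0 - √(6 + v) = -√(6 + v))
m(W) = 9/8 - √(6 + W)/8 (m(W) = (-√(6 + W) - 1*(-9))/8 = (-√(6 + W) + 9)/8 = (9 - √(6 + W))/8 = 9/8 - √(6 + W)/8)
1/(m(15 - 9) - 527) = 1/((9/8 - √(6 + (15 - 9))/8) - 527) = 1/((9/8 - √(6 + 6)/8) - 527) = 1/((9/8 - √3/4) - 527) = 1/(-4207/8 - √3/4)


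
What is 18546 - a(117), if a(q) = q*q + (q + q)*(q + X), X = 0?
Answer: -22521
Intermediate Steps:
a(q) = 3*q² (a(q) = q*q + (q + q)*(q + 0) = q² + (2*q)*q = q² + 2*q² = 3*q²)
18546 - a(117) = 18546 - 3*117² = 18546 - 3*13689 = 18546 - 1*41067 = 18546 - 41067 = -22521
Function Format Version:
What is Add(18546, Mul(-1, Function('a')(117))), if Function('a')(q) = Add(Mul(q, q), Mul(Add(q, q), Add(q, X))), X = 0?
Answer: -22521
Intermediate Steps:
Function('a')(q) = Mul(3, Pow(q, 2)) (Function('a')(q) = Add(Mul(q, q), Mul(Add(q, q), Add(q, 0))) = Add(Pow(q, 2), Mul(Mul(2, q), q)) = Add(Pow(q, 2), Mul(2, Pow(q, 2))) = Mul(3, Pow(q, 2)))
Add(18546, Mul(-1, Function('a')(117))) = Add(18546, Mul(-1, Mul(3, Pow(117, 2)))) = Add(18546, Mul(-1, Mul(3, 13689))) = Add(18546, Mul(-1, 41067)) = Add(18546, -41067) = -22521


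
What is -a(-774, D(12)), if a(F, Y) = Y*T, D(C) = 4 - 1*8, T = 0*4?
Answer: 0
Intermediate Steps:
T = 0
D(C) = -4 (D(C) = 4 - 8 = -4)
a(F, Y) = 0 (a(F, Y) = Y*0 = 0)
-a(-774, D(12)) = -1*0 = 0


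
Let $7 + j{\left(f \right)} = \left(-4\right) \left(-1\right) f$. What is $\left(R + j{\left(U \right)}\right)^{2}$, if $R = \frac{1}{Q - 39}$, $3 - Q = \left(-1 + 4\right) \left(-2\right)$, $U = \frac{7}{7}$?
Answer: $\frac{8281}{900} \approx 9.2011$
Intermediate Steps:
$U = 1$ ($U = 7 \cdot \frac{1}{7} = 1$)
$Q = 9$ ($Q = 3 - \left(-1 + 4\right) \left(-2\right) = 3 - 3 \left(-2\right) = 3 - -6 = 3 + 6 = 9$)
$j{\left(f \right)} = -7 + 4 f$ ($j{\left(f \right)} = -7 + \left(-4\right) \left(-1\right) f = -7 + 4 f$)
$R = - \frac{1}{30}$ ($R = \frac{1}{9 - 39} = \frac{1}{-30} = - \frac{1}{30} \approx -0.033333$)
$\left(R + j{\left(U \right)}\right)^{2} = \left(- \frac{1}{30} + \left(-7 + 4 \cdot 1\right)\right)^{2} = \left(- \frac{1}{30} + \left(-7 + 4\right)\right)^{2} = \left(- \frac{1}{30} - 3\right)^{2} = \left(- \frac{91}{30}\right)^{2} = \frac{8281}{900}$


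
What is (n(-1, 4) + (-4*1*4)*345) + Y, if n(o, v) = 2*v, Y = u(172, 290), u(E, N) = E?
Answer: -5340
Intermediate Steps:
Y = 172
(n(-1, 4) + (-4*1*4)*345) + Y = (2*4 + (-4*1*4)*345) + 172 = (8 - 4*4*345) + 172 = (8 - 16*345) + 172 = (8 - 5520) + 172 = -5512 + 172 = -5340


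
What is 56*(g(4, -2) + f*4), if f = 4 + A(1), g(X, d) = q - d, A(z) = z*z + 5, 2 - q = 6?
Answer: 2128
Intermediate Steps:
q = -4 (q = 2 - 1*6 = 2 - 6 = -4)
A(z) = 5 + z² (A(z) = z² + 5 = 5 + z²)
g(X, d) = -4 - d
f = 10 (f = 4 + (5 + 1²) = 4 + (5 + 1) = 4 + 6 = 10)
56*(g(4, -2) + f*4) = 56*((-4 - 1*(-2)) + 10*4) = 56*((-4 + 2) + 40) = 56*(-2 + 40) = 56*38 = 2128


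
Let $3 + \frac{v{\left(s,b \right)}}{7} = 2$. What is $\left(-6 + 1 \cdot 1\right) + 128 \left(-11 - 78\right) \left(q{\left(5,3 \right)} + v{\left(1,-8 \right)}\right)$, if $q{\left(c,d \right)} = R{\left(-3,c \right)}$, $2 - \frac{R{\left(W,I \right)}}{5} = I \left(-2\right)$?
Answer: $-603781$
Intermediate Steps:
$R{\left(W,I \right)} = 10 + 10 I$ ($R{\left(W,I \right)} = 10 - 5 I \left(-2\right) = 10 - 5 \left(- 2 I\right) = 10 + 10 I$)
$q{\left(c,d \right)} = 10 + 10 c$
$v{\left(s,b \right)} = -7$ ($v{\left(s,b \right)} = -21 + 7 \cdot 2 = -21 + 14 = -7$)
$\left(-6 + 1 \cdot 1\right) + 128 \left(-11 - 78\right) \left(q{\left(5,3 \right)} + v{\left(1,-8 \right)}\right) = \left(-6 + 1 \cdot 1\right) + 128 \left(-11 - 78\right) \left(\left(10 + 10 \cdot 5\right) - 7\right) = \left(-6 + 1\right) + 128 \left(- 89 \left(\left(10 + 50\right) - 7\right)\right) = -5 + 128 \left(- 89 \left(60 - 7\right)\right) = -5 + 128 \left(\left(-89\right) 53\right) = -5 + 128 \left(-4717\right) = -5 - 603776 = -603781$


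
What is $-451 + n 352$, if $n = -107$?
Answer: $-38115$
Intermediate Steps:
$-451 + n 352 = -451 - 37664 = -38115$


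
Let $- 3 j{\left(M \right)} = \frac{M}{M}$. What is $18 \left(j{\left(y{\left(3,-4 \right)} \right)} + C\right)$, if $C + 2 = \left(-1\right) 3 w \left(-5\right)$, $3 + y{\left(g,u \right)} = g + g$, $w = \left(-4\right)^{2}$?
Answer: $4278$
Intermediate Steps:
$w = 16$
$y{\left(g,u \right)} = -3 + 2 g$ ($y{\left(g,u \right)} = -3 + \left(g + g\right) = -3 + 2 g$)
$C = 238$ ($C = -2 + \left(-1\right) 3 \cdot 16 \left(-5\right) = -2 + \left(-3\right) 16 \left(-5\right) = -2 - -240 = -2 + 240 = 238$)
$j{\left(M \right)} = - \frac{1}{3}$ ($j{\left(M \right)} = - \frac{M \frac{1}{M}}{3} = \left(- \frac{1}{3}\right) 1 = - \frac{1}{3}$)
$18 \left(j{\left(y{\left(3,-4 \right)} \right)} + C\right) = 18 \left(- \frac{1}{3} + 238\right) = 18 \cdot \frac{713}{3} = 4278$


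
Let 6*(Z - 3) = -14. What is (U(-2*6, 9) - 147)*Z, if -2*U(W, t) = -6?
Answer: -96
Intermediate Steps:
U(W, t) = 3 (U(W, t) = -½*(-6) = 3)
Z = ⅔ (Z = 3 + (⅙)*(-14) = 3 - 7/3 = ⅔ ≈ 0.66667)
(U(-2*6, 9) - 147)*Z = (3 - 147)*(⅔) = -144*⅔ = -96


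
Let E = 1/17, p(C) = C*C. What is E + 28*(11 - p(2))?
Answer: 3333/17 ≈ 196.06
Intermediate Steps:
p(C) = C²
E = 1/17 ≈ 0.058824
E + 28*(11 - p(2)) = 1/17 + 28*(11 - 1*2²) = 1/17 + 28*(11 - 1*4) = 1/17 + 28*(11 - 4) = 1/17 + 28*7 = 1/17 + 196 = 3333/17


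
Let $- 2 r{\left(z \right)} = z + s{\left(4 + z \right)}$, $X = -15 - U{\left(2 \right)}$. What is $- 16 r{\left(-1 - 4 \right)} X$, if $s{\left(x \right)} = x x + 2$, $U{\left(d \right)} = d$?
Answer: $272$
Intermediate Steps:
$X = -17$ ($X = -15 - 2 = -17$)
$s{\left(x \right)} = 2 + x^{2}$ ($s{\left(x \right)} = x^{2} + 2 = 2 + x^{2}$)
$r{\left(z \right)} = -1 - \frac{z}{2} - \frac{\left(4 + z\right)^{2}}{2}$ ($r{\left(z \right)} = - \frac{z + \left(2 + \left(4 + z\right)^{2}\right)}{2} = - \frac{2 + z + \left(4 + z\right)^{2}}{2} = -1 - \frac{z}{2} - \frac{\left(4 + z\right)^{2}}{2}$)
$- 16 r{\left(-1 - 4 \right)} X = - 16 \left(-1 - \frac{-1 - 4}{2} - \frac{\left(4 - 5\right)^{2}}{2}\right) \left(-17\right) = - 16 \left(-1 - - \frac{5}{2} - \frac{\left(4 - 5\right)^{2}}{2}\right) \left(-17\right) = - 16 \left(-1 + \frac{5}{2} - \frac{\left(-1\right)^{2}}{2}\right) \left(-17\right) = - 16 \left(-1 + \frac{5}{2} - \frac{1}{2}\right) \left(-17\right) = \left(-16\right) 1 \left(-17\right) = \left(-16\right) \left(-17\right) = 272$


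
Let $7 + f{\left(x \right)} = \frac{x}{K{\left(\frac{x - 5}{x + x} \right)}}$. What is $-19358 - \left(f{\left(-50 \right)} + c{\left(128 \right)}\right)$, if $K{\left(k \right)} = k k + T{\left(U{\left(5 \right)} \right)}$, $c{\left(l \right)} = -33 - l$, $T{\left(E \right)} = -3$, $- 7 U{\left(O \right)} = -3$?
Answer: $- \frac{20726010}{1079} \approx -19209.0$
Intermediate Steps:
$U{\left(O \right)} = \frac{3}{7}$ ($U{\left(O \right)} = \left(- \frac{1}{7}\right) \left(-3\right) = \frac{3}{7}$)
$K{\left(k \right)} = -3 + k^{2}$ ($K{\left(k \right)} = k k - 3 = k^{2} - 3 = -3 + k^{2}$)
$f{\left(x \right)} = -7 + \frac{x}{-3 + \frac{\left(-5 + x\right)^{2}}{4 x^{2}}}$ ($f{\left(x \right)} = -7 + \frac{x}{-3 + \left(\frac{x - 5}{x + x}\right)^{2}} = -7 + \frac{x}{-3 + \left(\frac{-5 + x}{2 x}\right)^{2}} = -7 + \frac{x}{-3 + \frac{\left(-5 + x\right)^{2}}{4 x^{2}}}$)
$-19358 - \left(f{\left(-50 \right)} + c{\left(128 \right)}\right) = -19358 - \left(\left(-7 - \frac{50}{-3 + \left(\frac{1}{2} - \frac{5}{2 \left(-50\right)}\right)^{2}}\right) - 161\right) = -19358 - \left(\left(-7 - \frac{50}{-3 + \left(\frac{1}{2} - - \frac{1}{20}\right)^{2}}\right) - 161\right) = -19358 - \left(\left(-7 - \frac{50}{-3 + \left(\frac{1}{2} + \frac{1}{20}\right)^{2}}\right) - 161\right) = -19358 - \left(\left(-7 - \frac{50}{-3 + \left(\frac{11}{20}\right)^{2}}\right) - 161\right) = -19358 - \left(\left(-7 - \frac{50}{-3 + \frac{121}{400}}\right) - 161\right) = -19358 - \left(\left(-7 - \frac{50}{- \frac{1079}{400}}\right) - 161\right) = -19358 - \left(\left(-7 - - \frac{20000}{1079}\right) - 161\right) = -19358 - \left(\left(-7 + \frac{20000}{1079}\right) - 161\right) = -19358 - \left(\frac{12447}{1079} - 161\right) = -19358 - - \frac{161272}{1079} = -19358 + \frac{161272}{1079} = - \frac{20726010}{1079}$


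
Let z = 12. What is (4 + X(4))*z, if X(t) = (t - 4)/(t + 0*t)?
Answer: 48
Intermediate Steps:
X(t) = (-4 + t)/t (X(t) = (-4 + t)/(t + 0) = (-4 + t)/t)
(4 + X(4))*z = (4 + (-4 + 4)/4)*12 = (4 + (¼)*0)*12 = (4 + 0)*12 = 4*12 = 48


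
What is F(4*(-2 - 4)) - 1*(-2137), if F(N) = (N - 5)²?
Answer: 2978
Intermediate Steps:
F(N) = (-5 + N)²
F(4*(-2 - 4)) - 1*(-2137) = (-5 + 4*(-2 - 4))² - 1*(-2137) = (-5 + 4*(-6))² + 2137 = (-5 - 24)² + 2137 = (-29)² + 2137 = 841 + 2137 = 2978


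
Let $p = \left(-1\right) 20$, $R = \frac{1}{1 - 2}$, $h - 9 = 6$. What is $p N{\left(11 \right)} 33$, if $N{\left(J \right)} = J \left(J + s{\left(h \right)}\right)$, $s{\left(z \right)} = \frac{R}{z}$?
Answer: $-79376$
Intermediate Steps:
$h = 15$ ($h = 9 + 6 = 15$)
$R = -1$ ($R = \frac{1}{-1} = -1$)
$p = -20$
$s{\left(z \right)} = - \frac{1}{z}$
$N{\left(J \right)} = J \left(- \frac{1}{15} + J\right)$ ($N{\left(J \right)} = J \left(J - \frac{1}{15}\right) = J \left(- \frac{1}{15} + J\right)$)
$p N{\left(11 \right)} 33 = - 20 \cdot 11 \left(- \frac{1}{15} + 11\right) 33 = - 20 \cdot 11 \cdot \frac{164}{15} \cdot 33 = \left(-20\right) \frac{1804}{15} \cdot 33 = \left(- \frac{7216}{3}\right) 33 = -79376$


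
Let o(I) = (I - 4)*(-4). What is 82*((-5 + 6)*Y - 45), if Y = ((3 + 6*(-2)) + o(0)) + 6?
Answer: -2624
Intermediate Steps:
o(I) = 16 - 4*I (o(I) = (-4 + I)*(-4) = 16 - 4*I)
Y = 13 (Y = ((3 + 6*(-2)) + (16 - 4*0)) + 6 = ((3 - 12) + (16 + 0)) + 6 = (-9 + 16) + 6 = 7 + 6 = 13)
82*((-5 + 6)*Y - 45) = 82*((-5 + 6)*13 - 45) = 82*(1*13 - 45) = 82*(13 - 45) = 82*(-32) = -2624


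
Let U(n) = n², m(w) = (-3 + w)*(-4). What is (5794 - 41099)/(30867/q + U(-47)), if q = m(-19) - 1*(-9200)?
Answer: -109304280/6849353 ≈ -15.958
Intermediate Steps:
m(w) = 12 - 4*w
q = 9288 (q = (12 - 4*(-19)) - 1*(-9200) = (12 + 76) + 9200 = 88 + 9200 = 9288)
(5794 - 41099)/(30867/q + U(-47)) = (5794 - 41099)/(30867/9288 + (-47)²) = -35305/(30867*(1/9288) + 2209) = -35305/(10289/3096 + 2209) = -35305/6849353/3096 = -35305*3096/6849353 = -109304280/6849353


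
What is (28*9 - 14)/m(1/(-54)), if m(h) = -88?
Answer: -119/44 ≈ -2.7045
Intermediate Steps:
(28*9 - 14)/m(1/(-54)) = (28*9 - 14)/(-88) = (252 - 14)*(-1/88) = 238*(-1/88) = -119/44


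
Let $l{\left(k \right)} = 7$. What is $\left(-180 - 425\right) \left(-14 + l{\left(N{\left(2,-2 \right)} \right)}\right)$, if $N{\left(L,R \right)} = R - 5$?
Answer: $4235$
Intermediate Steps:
$N{\left(L,R \right)} = -5 + R$
$\left(-180 - 425\right) \left(-14 + l{\left(N{\left(2,-2 \right)} \right)}\right) = \left(-180 - 425\right) \left(-14 + 7\right) = \left(-605\right) \left(-7\right) = 4235$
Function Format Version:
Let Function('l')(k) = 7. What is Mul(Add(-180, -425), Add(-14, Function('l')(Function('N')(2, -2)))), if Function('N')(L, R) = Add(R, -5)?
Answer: 4235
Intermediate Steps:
Function('N')(L, R) = Add(-5, R)
Mul(Add(-180, -425), Add(-14, Function('l')(Function('N')(2, -2)))) = Mul(Add(-180, -425), Add(-14, 7)) = Mul(-605, -7) = 4235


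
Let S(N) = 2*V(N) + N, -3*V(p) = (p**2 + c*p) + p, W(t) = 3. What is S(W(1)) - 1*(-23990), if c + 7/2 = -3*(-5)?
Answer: 23962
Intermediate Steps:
c = 23/2 (c = -7/2 - 3*(-5) = -7/2 + 15 = 23/2 ≈ 11.500)
V(p) = -25*p/6 - p**2/3 (V(p) = -((p**2 + 23*p/2) + p)/3 = -(p**2 + 25*p/2)/3 = -25*p/6 - p**2/3)
S(N) = N - N*(25 + 2*N)/3 (S(N) = 2*(-N*(25 + 2*N)/6) + N = -N*(25 + 2*N)/3 + N = N - N*(25 + 2*N)/3)
S(W(1)) - 1*(-23990) = (2/3)*3*(-11 - 1*3) - 1*(-23990) = (2/3)*3*(-11 - 3) + 23990 = (2/3)*3*(-14) + 23990 = -28 + 23990 = 23962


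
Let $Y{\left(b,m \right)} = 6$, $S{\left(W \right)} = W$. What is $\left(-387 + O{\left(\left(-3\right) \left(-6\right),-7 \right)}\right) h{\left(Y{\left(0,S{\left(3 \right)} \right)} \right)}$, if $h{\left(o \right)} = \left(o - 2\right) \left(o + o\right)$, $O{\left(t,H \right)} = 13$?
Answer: $-17952$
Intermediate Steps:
$h{\left(o \right)} = 2 o \left(-2 + o\right)$ ($h{\left(o \right)} = \left(-2 + o\right) 2 o = 2 o \left(-2 + o\right)$)
$\left(-387 + O{\left(\left(-3\right) \left(-6\right),-7 \right)}\right) h{\left(Y{\left(0,S{\left(3 \right)} \right)} \right)} = \left(-387 + 13\right) 2 \cdot 6 \left(-2 + 6\right) = - 374 \cdot 2 \cdot 6 \cdot 4 = \left(-374\right) 48 = -17952$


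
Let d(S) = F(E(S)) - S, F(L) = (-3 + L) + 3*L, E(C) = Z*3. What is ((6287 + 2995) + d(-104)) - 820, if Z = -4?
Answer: 8515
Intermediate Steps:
E(C) = -12 (E(C) = -4*3 = -12)
F(L) = -3 + 4*L
d(S) = -51 - S (d(S) = (-3 + 4*(-12)) - S = (-3 - 48) - S = -51 - S)
((6287 + 2995) + d(-104)) - 820 = ((6287 + 2995) + (-51 - 1*(-104))) - 820 = (9282 + (-51 + 104)) - 820 = (9282 + 53) - 820 = 9335 - 820 = 8515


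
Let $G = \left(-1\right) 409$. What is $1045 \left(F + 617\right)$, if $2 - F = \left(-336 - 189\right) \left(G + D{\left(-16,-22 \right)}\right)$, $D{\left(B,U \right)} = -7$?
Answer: $-227581145$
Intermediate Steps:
$G = -409$
$F = -218398$ ($F = 2 - \left(-336 - 189\right) \left(-409 - 7\right) = 2 - \left(-525\right) \left(-416\right) = 2 - 218400 = -218398$)
$1045 \left(F + 617\right) = 1045 \left(-218398 + 617\right) = 1045 \left(-217781\right) = -227581145$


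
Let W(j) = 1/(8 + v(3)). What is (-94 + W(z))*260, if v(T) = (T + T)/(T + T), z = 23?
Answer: -219700/9 ≈ -24411.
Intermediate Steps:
v(T) = 1 (v(T) = (2*T)/((2*T)) = (2*T)*(1/(2*T)) = 1)
W(j) = ⅑ (W(j) = 1/(8 + 1) = 1/9 = ⅑)
(-94 + W(z))*260 = (-94 + ⅑)*260 = -845/9*260 = -219700/9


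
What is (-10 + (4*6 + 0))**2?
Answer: 196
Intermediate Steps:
(-10 + (4*6 + 0))**2 = (-10 + (24 + 0))**2 = (-10 + 24)**2 = 14**2 = 196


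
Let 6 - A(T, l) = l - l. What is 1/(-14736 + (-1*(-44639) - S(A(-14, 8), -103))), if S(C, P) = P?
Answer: 1/30006 ≈ 3.3327e-5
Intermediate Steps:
A(T, l) = 6 (A(T, l) = 6 - (l - l) = 6 - 1*0 = 6 + 0 = 6)
1/(-14736 + (-1*(-44639) - S(A(-14, 8), -103))) = 1/(-14736 + (-1*(-44639) - 1*(-103))) = 1/(-14736 + (44639 + 103)) = 1/(-14736 + 44742) = 1/30006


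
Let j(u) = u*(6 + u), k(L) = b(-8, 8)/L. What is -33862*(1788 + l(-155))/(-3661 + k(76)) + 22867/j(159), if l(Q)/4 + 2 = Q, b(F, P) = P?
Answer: 19581255882719/1824827895 ≈ 10730.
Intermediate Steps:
k(L) = 8/L
l(Q) = -8 + 4*Q
-33862*(1788 + l(-155))/(-3661 + k(76)) + 22867/j(159) = -33862*(1788 + (-8 + 4*(-155)))/(-3661 + 8/76) + 22867/((159*(6 + 159))) = -33862*(1788 + (-8 - 620))/(-3661 + 8*(1/76)) + 22867/((159*165)) = -33862*(1788 - 628)/(-3661 + 2/19) + 22867/26235 = -33862/((-69557/19/1160)) + 22867*(1/26235) = -33862/((-69557/19*1/1160)) + 22867/26235 = -33862/(-69557/22040) + 22867/26235 = -33862*(-22040/69557) + 22867/26235 = 746318480/69557 + 22867/26235 = 19581255882719/1824827895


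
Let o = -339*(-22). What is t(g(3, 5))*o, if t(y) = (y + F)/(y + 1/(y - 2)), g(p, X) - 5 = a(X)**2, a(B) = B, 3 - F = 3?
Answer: 6264720/841 ≈ 7449.1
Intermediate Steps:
F = 0 (F = 3 - 1*3 = 3 - 3 = 0)
g(p, X) = 5 + X**2
t(y) = y/(y + 1/(-2 + y)) (t(y) = (y + 0)/(y + 1/(y - 2)) = y/(y + 1/(-2 + y)))
o = 7458
t(g(3, 5))*o = ((5 + 5**2)*(-2 + (5 + 5**2))/(1 + (5 + 5**2)**2 - 2*(5 + 5**2)))*7458 = ((5 + 25)*(-2 + (5 + 25))/(1 + (5 + 25)**2 - 2*(5 + 25)))*7458 = (30*(-2 + 30)/(1 + 30**2 - 2*30))*7458 = (30*28/(1 + 900 - 60))*7458 = (30*28/841)*7458 = (30*(1/841)*28)*7458 = (840/841)*7458 = 6264720/841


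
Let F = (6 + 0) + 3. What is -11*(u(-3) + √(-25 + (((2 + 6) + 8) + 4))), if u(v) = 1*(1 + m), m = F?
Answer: -110 - 11*I*√5 ≈ -110.0 - 24.597*I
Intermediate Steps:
F = 9 (F = 6 + 3 = 9)
m = 9
u(v) = 10 (u(v) = 1*(1 + 9) = 1*10 = 10)
-11*(u(-3) + √(-25 + (((2 + 6) + 8) + 4))) = -11*(10 + √(-25 + (((2 + 6) + 8) + 4))) = -11*(10 + √(-25 + ((8 + 8) + 4))) = -11*(10 + √(-25 + (16 + 4))) = -11*(10 + √(-25 + 20)) = -11*(10 + √(-5)) = -11*(10 + I*√5) = -110 - 11*I*√5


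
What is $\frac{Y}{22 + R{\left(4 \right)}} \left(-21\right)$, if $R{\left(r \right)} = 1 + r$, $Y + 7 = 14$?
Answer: $- \frac{49}{9} \approx -5.4444$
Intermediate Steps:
$Y = 7$ ($Y = -7 + 14 = 7$)
$\frac{Y}{22 + R{\left(4 \right)}} \left(-21\right) = \frac{7}{22 + \left(1 + 4\right)} \left(-21\right) = \frac{7}{22 + 5} \left(-21\right) = \frac{7}{27} \left(-21\right) = - \frac{49}{9}$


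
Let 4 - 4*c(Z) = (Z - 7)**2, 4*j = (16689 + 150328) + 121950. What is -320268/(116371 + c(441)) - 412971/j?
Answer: -206994362328/20020500661 ≈ -10.339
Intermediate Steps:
j = 288967/4 (j = ((16689 + 150328) + 121950)/4 = (167017 + 121950)/4 = (1/4)*288967 = 288967/4 ≈ 72242.)
c(Z) = 1 - (-7 + Z)**2/4 (c(Z) = 1 - (Z - 7)**2/4 = 1 - (-7 + Z)**2/4)
-320268/(116371 + c(441)) - 412971/j = -320268/(116371 + (1 - (-7 + 441)**2/4)) - 412971/288967/4 = -320268/(116371 + (1 - 1/4*434**2)) - 412971*4/288967 = -320268/(116371 + (1 - 1/4*188356)) - 1651884/288967 = -320268/(116371 + (1 - 47089)) - 1651884/288967 = -320268/(116371 - 47088) - 1651884/288967 = -320268/69283 - 1651884/288967 = -206994362328/20020500661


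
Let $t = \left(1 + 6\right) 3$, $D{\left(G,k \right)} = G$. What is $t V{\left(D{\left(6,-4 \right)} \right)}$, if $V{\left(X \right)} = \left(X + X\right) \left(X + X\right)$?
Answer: $3024$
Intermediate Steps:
$V{\left(X \right)} = 4 X^{2}$ ($V{\left(X \right)} = 2 X 2 X = 4 X^{2}$)
$t = 21$ ($t = 7 \cdot 3 = 21$)
$t V{\left(D{\left(6,-4 \right)} \right)} = 21 \cdot 4 \cdot 6^{2} = 21 \cdot 4 \cdot 36 = 21 \cdot 144 = 3024$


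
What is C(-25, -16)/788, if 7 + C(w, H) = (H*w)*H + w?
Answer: -1608/197 ≈ -8.1624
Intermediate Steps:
C(w, H) = -7 + w + w*H**2 (C(w, H) = -7 + ((H*w)*H + w) = -7 + (w*H**2 + w) = -7 + (w + w*H**2) = -7 + w + w*H**2)
C(-25, -16)/788 = (-7 - 25 - 25*(-16)**2)/788 = (-7 - 25 - 25*256)*(1/788) = (-7 - 25 - 6400)*(1/788) = -6432*1/788 = -1608/197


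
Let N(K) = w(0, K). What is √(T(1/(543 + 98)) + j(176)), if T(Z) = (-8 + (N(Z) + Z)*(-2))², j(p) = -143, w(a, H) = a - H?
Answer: I*√79 ≈ 8.8882*I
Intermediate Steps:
N(K) = -K (N(K) = 0 - K = -K)
T(Z) = 64 (T(Z) = (-8 + (-Z + Z)*(-2))² = (-8 + 0*(-2))² = (-8 + 0)² = (-8)² = 64)
√(T(1/(543 + 98)) + j(176)) = √(64 - 143) = √(-79) = I*√79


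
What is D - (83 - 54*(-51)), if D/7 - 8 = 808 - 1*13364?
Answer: -90673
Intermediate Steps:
D = -87836 (D = 56 + 7*(808 - 1*13364) = 56 + 7*(808 - 13364) = 56 + 7*(-12556) = 56 - 87892 = -87836)
D - (83 - 54*(-51)) = -87836 - (83 - 54*(-51)) = -87836 - (83 + 2754) = -87836 - 1*2837 = -87836 - 2837 = -90673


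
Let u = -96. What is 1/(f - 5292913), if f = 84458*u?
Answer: -1/13400881 ≈ -7.4622e-8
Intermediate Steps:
f = -8107968 (f = 84458*(-96) = -8107968)
1/(f - 5292913) = 1/(-8107968 - 5292913) = 1/(-13400881) = -1/13400881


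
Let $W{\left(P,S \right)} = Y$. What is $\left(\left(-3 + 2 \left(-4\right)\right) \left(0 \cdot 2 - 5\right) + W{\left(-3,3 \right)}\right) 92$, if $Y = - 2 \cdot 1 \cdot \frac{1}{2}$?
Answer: $4968$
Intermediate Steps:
$Y = -1$ ($Y = - 2 \cdot 1 \cdot \frac{1}{2} = \left(-2\right) \frac{1}{2} = -1$)
$W{\left(P,S \right)} = -1$
$\left(\left(-3 + 2 \left(-4\right)\right) \left(0 \cdot 2 - 5\right) + W{\left(-3,3 \right)}\right) 92 = \left(\left(-3 + 2 \left(-4\right)\right) \left(0 \cdot 2 - 5\right) - 1\right) 92 = \left(\left(-3 - 8\right) \left(0 - 5\right) - 1\right) 92 = \left(\left(-11\right) \left(-5\right) - 1\right) 92 = \left(55 - 1\right) 92 = 54 \cdot 92 = 4968$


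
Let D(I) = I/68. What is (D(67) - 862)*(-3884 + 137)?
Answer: 219383103/68 ≈ 3.2262e+6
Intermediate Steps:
D(I) = I/68 (D(I) = I*(1/68) = I/68)
(D(67) - 862)*(-3884 + 137) = ((1/68)*67 - 862)*(-3884 + 137) = (67/68 - 862)*(-3747) = -58549/68*(-3747) = 219383103/68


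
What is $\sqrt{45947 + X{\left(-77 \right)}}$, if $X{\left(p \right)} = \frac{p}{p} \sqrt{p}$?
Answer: $\sqrt{45947 + i \sqrt{77}} \approx 214.35 + 0.02 i$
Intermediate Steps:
$X{\left(p \right)} = \sqrt{p}$ ($X{\left(p \right)} = 1 \sqrt{p} = \sqrt{p}$)
$\sqrt{45947 + X{\left(-77 \right)}} = \sqrt{45947 + \sqrt{-77}} = \sqrt{45947 + i \sqrt{77}}$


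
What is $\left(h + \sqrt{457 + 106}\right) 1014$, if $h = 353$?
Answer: $357942 + 1014 \sqrt{563} \approx 3.82 \cdot 10^{5}$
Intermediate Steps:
$\left(h + \sqrt{457 + 106}\right) 1014 = \left(353 + \sqrt{457 + 106}\right) 1014 = \left(353 + \sqrt{563}\right) 1014 = 357942 + 1014 \sqrt{563}$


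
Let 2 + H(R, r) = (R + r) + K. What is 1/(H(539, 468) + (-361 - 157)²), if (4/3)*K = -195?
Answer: 4/1076731 ≈ 3.7149e-6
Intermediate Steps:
K = -585/4 (K = (¾)*(-195) = -585/4 ≈ -146.25)
H(R, r) = -593/4 + R + r (H(R, r) = -2 + ((R + r) - 585/4) = -2 + (-585/4 + R + r) = -593/4 + R + r)
1/(H(539, 468) + (-361 - 157)²) = 1/((-593/4 + 539 + 468) + (-361 - 157)²) = 1/(3435/4 + (-518)²) = 1/(3435/4 + 268324) = 1/(1076731/4) = 4/1076731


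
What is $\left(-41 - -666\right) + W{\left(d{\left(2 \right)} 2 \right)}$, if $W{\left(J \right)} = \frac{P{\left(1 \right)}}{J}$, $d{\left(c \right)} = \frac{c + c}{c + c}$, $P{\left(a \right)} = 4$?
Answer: $627$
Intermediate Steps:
$d{\left(c \right)} = 1$ ($d{\left(c \right)} = \frac{2 c}{2 c} = 2 c \frac{1}{2 c} = 1$)
$W{\left(J \right)} = \frac{4}{J}$
$\left(-41 - -666\right) + W{\left(d{\left(2 \right)} 2 \right)} = \left(-41 - -666\right) + \frac{4}{1 \cdot 2} = \left(-41 + 666\right) + \frac{4}{2} = 625 + 4 \cdot \frac{1}{2} = 625 + 2 = 627$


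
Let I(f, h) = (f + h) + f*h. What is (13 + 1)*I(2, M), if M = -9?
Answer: -350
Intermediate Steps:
I(f, h) = f + h + f*h
(13 + 1)*I(2, M) = (13 + 1)*(2 - 9 + 2*(-9)) = 14*(2 - 9 - 18) = 14*(-25) = -350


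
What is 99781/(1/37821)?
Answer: 3773817201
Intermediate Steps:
99781/(1/37821) = 99781*37821 = 3773817201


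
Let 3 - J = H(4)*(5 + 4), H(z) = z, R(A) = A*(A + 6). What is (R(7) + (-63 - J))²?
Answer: 3721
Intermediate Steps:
R(A) = A*(6 + A)
J = -33 (J = 3 - 4*(5 + 4) = 3 - 4*9 = 3 - 1*36 = 3 - 36 = -33)
(R(7) + (-63 - J))² = (7*(6 + 7) + (-63 - 1*(-33)))² = (7*13 + (-63 + 33))² = (91 - 30)² = 61² = 3721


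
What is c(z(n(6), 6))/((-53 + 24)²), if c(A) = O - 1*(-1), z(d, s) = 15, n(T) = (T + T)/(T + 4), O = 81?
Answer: 82/841 ≈ 0.097503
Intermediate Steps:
n(T) = 2*T/(4 + T) (n(T) = (2*T)/(4 + T) = 2*T/(4 + T))
c(A) = 82 (c(A) = 81 - 1*(-1) = 81 + 1 = 82)
c(z(n(6), 6))/((-53 + 24)²) = 82/((-53 + 24)²) = 82/((-29)²) = 82/841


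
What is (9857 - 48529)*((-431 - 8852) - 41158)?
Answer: 1950654352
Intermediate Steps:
(9857 - 48529)*((-431 - 8852) - 41158) = -38672*(-9283 - 41158) = -38672*(-50441) = 1950654352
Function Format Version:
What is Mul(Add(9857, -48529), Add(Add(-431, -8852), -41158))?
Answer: 1950654352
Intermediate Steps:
Mul(Add(9857, -48529), Add(Add(-431, -8852), -41158)) = Mul(-38672, Add(-9283, -41158)) = Mul(-38672, -50441) = 1950654352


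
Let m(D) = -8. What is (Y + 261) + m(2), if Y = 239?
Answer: 492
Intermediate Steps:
(Y + 261) + m(2) = (239 + 261) - 8 = 500 - 8 = 492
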